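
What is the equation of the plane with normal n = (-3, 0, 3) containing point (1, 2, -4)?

The plane through P with normal n = (a, b, c) satisfies n·(r - P) = 0,
i.e. ax + by + cz = a·x₀ + b·y₀ + c·z₀.
d = (-3)·1 + 0·2 + 3·(-4)
  = -3 + 0 - 12
  = -15
Equation: -3x + 3z = -15

-3x + 3z = -15


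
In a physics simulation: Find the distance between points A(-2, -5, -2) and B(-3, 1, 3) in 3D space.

d = √[(x₂-x₁)² + (y₂-y₁)² + (z₂-z₁)²]
  = √[(-1)² + 6² + 5²]
  = √[1 + 36 + 25]
  = √62
  ≈ 7.874

7.874


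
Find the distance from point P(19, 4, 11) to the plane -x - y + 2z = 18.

distance = |a·x₀ + b·y₀ + c·z₀ - d| / √(a² + b² + c²)
  = |(-1)·19 + (-1)·4 + 2·11 - 18| / √((-1)² + (-1)² + 2²)
  = |-19 - 4 + 22 - 18| / √(1 + 1 + 4)
  = |-19| / √6
  = 19 / 2.449
  ≈ 7.757

7.757


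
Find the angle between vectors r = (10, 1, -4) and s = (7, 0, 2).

r·s = 10·7 + 1·0 + (-4)·2 = 70 + 0 - 8 = 62
|r| = √(10² + 1² + (-4)²) = √117 ≈ 10.82
|s| = √(7² + 0² + 2²) = √53 ≈ 7.28
cos θ = (r·s)/(|r||s|) = 62/(10.82·7.28) ≈ 0.7873
θ = arccos(0.7873) ≈ 38.06°

38.06°


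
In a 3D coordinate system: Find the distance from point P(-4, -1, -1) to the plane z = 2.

distance = |a·x₀ + b·y₀ + c·z₀ - d| / √(a² + b² + c²)
  = |0·(-4) + 0·(-1) + 1·(-1) - 2| / √(0² + 0² + 1²)
  = |0 + 0 - 1 - 2| / √(0 + 0 + 1)
  = |-3| / √1
  = 3 / 1
  ≈ 3

3


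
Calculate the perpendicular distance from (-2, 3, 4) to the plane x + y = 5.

distance = |a·x₀ + b·y₀ + c·z₀ - d| / √(a² + b² + c²)
  = |1·(-2) + 1·3 + 0·4 - 5| / √(1² + 1² + 0²)
  = |-2 + 3 + 0 - 5| / √(1 + 1 + 0)
  = |-4| / √2
  = 4 / 1.414
  ≈ 2.828

2.828


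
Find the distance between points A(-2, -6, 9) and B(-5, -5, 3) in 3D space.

d = √[(x₂-x₁)² + (y₂-y₁)² + (z₂-z₁)²]
  = √[(-3)² + 1² + (-6)²]
  = √[9 + 1 + 36]
  = √46
  ≈ 6.782

6.782


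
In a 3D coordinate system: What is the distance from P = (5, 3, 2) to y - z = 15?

distance = |a·x₀ + b·y₀ + c·z₀ - d| / √(a² + b² + c²)
  = |0·5 + 1·3 + (-1)·2 - 15| / √(0² + 1² + (-1)²)
  = |0 + 3 - 2 - 15| / √(0 + 1 + 1)
  = |-14| / √2
  = 14 / 1.414
  ≈ 9.899

9.899


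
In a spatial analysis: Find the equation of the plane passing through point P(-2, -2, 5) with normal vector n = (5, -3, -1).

The plane through P with normal n = (a, b, c) satisfies n·(r - P) = 0,
i.e. ax + by + cz = a·x₀ + b·y₀ + c·z₀.
d = 5·(-2) + (-3)·(-2) + (-1)·5
  = -10 + 6 - 5
  = -9
Equation: 5x - 3y - z = -9

5x - 3y - z = -9


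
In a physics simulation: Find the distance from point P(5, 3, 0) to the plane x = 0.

distance = |a·x₀ + b·y₀ + c·z₀ - d| / √(a² + b² + c²)
  = |1·5 + 0·3 + 0·0 - 0| / √(1² + 0² + 0²)
  = |5 + 0 + 0 + 0| / √(1 + 0 + 0)
  = |5| / √1
  = 5 / 1
  ≈ 5

5


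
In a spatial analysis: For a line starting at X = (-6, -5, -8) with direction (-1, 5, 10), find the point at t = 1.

P(t) = X + t·d
  = (-6 + (-1)·1, -5 + 5·1, -8 + 10·1)
  = (-6 - 1, -5 + 5, -8 + 10)
  = (-7, 0, 2)

(-7, 0, 2)


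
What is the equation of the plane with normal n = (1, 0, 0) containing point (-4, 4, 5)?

The plane through P with normal n = (a, b, c) satisfies n·(r - P) = 0,
i.e. ax + by + cz = a·x₀ + b·y₀ + c·z₀.
d = 1·(-4) + 0·4 + 0·5
  = -4 + 0 + 0
  = -4
Equation: x = -4

x = -4


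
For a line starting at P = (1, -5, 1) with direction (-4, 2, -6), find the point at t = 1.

P(t) = P + t·d
  = (1 + (-4)·1, -5 + 2·1, 1 + (-6)·1)
  = (1 - 4, -5 + 2, 1 - 6)
  = (-3, -3, -5)

(-3, -3, -5)


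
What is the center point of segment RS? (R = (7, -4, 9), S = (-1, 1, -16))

M = ((x₁+x₂)/2, (y₁+y₂)/2, (z₁+z₂)/2)
  = ((7 - 1)/2, (-4 + 1)/2, (9 - 16)/2)
  = (6/2, -3/2, -7/2)
  = (3, -1.5, -3.5)

(3, -1.5, -3.5)


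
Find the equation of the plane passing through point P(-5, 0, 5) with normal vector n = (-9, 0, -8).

The plane through P with normal n = (a, b, c) satisfies n·(r - P) = 0,
i.e. ax + by + cz = a·x₀ + b·y₀ + c·z₀.
d = (-9)·(-5) + 0·0 + (-8)·5
  = 45 + 0 - 40
  = 5
Equation: -9x - 8z = 5

-9x - 8z = 5


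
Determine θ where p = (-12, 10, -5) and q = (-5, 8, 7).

p·q = (-12)·(-5) + 10·8 + (-5)·7 = 60 + 80 - 35 = 105
|p| = √((-12)² + 10² + (-5)²) = √269 ≈ 16.4
|q| = √((-5)² + 8² + 7²) = √138 ≈ 11.75
cos θ = (p·q)/(|p||q|) = 105/(16.4·11.75) ≈ 0.545
θ = arccos(0.545) ≈ 56.98°

56.98°


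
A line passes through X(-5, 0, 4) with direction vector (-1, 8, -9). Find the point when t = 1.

P(t) = X + t·d
  = (-5 + (-1)·1, 0 + 8·1, 4 + (-9)·1)
  = (-5 - 1, 0 + 8, 4 - 9)
  = (-6, 8, -5)

(-6, 8, -5)


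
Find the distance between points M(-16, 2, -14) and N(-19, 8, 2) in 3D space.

d = √[(x₂-x₁)² + (y₂-y₁)² + (z₂-z₁)²]
  = √[(-3)² + 6² + 16²]
  = √[9 + 36 + 256]
  = √301
  ≈ 17.35

17.35


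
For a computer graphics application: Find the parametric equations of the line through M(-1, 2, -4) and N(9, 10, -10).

Direction vector d = N - M = (9 + 1, 10 - 2, -10 + 4) = (10, 8, -6)
Parametric form r = M + t·d:
x = -1 + 10t, y = 2 + 8t, z = -4 - 6t

x = -1 + 10t, y = 2 + 8t, z = -4 - 6t


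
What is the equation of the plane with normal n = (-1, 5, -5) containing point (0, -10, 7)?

The plane through P with normal n = (a, b, c) satisfies n·(r - P) = 0,
i.e. ax + by + cz = a·x₀ + b·y₀ + c·z₀.
d = (-1)·0 + 5·(-10) + (-5)·7
  = 0 - 50 - 35
  = -85
Equation: -x + 5y - 5z = -85

-x + 5y - 5z = -85


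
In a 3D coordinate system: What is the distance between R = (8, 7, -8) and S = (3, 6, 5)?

d = √[(x₂-x₁)² + (y₂-y₁)² + (z₂-z₁)²]
  = √[(-5)² + (-1)² + 13²]
  = √[25 + 1 + 169]
  = √195
  ≈ 13.96

13.96


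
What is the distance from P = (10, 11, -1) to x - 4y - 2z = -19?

distance = |a·x₀ + b·y₀ + c·z₀ - d| / √(a² + b² + c²)
  = |1·10 + (-4)·11 + (-2)·(-1) - (-19)| / √(1² + (-4)² + (-2)²)
  = |10 - 44 + 2 + 19| / √(1 + 16 + 4)
  = |-13| / √21
  = 13 / 4.583
  ≈ 2.837

2.837


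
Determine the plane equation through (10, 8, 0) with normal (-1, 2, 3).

The plane through P with normal n = (a, b, c) satisfies n·(r - P) = 0,
i.e. ax + by + cz = a·x₀ + b·y₀ + c·z₀.
d = (-1)·10 + 2·8 + 3·0
  = -10 + 16 + 0
  = 6
Equation: -x + 2y + 3z = 6

-x + 2y + 3z = 6


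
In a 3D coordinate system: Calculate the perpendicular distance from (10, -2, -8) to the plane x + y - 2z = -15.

distance = |a·x₀ + b·y₀ + c·z₀ - d| / √(a² + b² + c²)
  = |1·10 + 1·(-2) + (-2)·(-8) - (-15)| / √(1² + 1² + (-2)²)
  = |10 - 2 + 16 + 15| / √(1 + 1 + 4)
  = |39| / √6
  = 39 / 2.449
  ≈ 15.92

15.92


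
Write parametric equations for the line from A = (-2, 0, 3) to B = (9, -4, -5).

Direction vector d = B - A = (9 + 2, -4 + 0, -5 - 3) = (11, -4, -8)
Parametric form r = A + t·d:
x = -2 + 11t, y = 0 - 4t, z = 3 - 8t

x = -2 + 11t, y = 0 - 4t, z = 3 - 8t


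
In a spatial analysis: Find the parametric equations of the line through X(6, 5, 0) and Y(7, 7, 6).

Direction vector d = Y - X = (7 - 6, 7 - 5, 6 + 0) = (1, 2, 6)
Parametric form r = X + t·d:
x = 6 + t, y = 5 + 2t, z = 0 + 6t

x = 6 + t, y = 5 + 2t, z = 0 + 6t


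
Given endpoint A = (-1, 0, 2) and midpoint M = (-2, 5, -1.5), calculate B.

B = 2M - A
  = (2·(-2) - (-1), 2·5 - 0, 2·(-1.5) - 2)
  = (-4 + 1, 10 + 0, -3 - 2)
  = (-3, 10, -5)

(-3, 10, -5)


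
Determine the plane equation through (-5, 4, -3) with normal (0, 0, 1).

The plane through P with normal n = (a, b, c) satisfies n·(r - P) = 0,
i.e. ax + by + cz = a·x₀ + b·y₀ + c·z₀.
d = 0·(-5) + 0·4 + 1·(-3)
  = 0 + 0 - 3
  = -3
Equation: z = -3

z = -3


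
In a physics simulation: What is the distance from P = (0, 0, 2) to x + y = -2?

distance = |a·x₀ + b·y₀ + c·z₀ - d| / √(a² + b² + c²)
  = |1·0 + 1·0 + 0·2 - (-2)| / √(1² + 1² + 0²)
  = |0 + 0 + 0 + 2| / √(1 + 1 + 0)
  = |2| / √2
  = 2 / 1.414
  ≈ 1.414

1.414


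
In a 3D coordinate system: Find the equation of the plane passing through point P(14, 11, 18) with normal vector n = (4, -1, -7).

The plane through P with normal n = (a, b, c) satisfies n·(r - P) = 0,
i.e. ax + by + cz = a·x₀ + b·y₀ + c·z₀.
d = 4·14 + (-1)·11 + (-7)·18
  = 56 - 11 - 126
  = -81
Equation: 4x - y - 7z = -81

4x - y - 7z = -81


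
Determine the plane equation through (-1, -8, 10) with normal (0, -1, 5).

The plane through P with normal n = (a, b, c) satisfies n·(r - P) = 0,
i.e. ax + by + cz = a·x₀ + b·y₀ + c·z₀.
d = 0·(-1) + (-1)·(-8) + 5·10
  = 0 + 8 + 50
  = 58
Equation: -y + 5z = 58

-y + 5z = 58


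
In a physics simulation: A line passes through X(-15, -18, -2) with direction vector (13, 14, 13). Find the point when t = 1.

P(t) = X + t·d
  = (-15 + 13·1, -18 + 14·1, -2 + 13·1)
  = (-15 + 13, -18 + 14, -2 + 13)
  = (-2, -4, 11)

(-2, -4, 11)


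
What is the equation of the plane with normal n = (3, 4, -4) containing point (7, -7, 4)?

The plane through P with normal n = (a, b, c) satisfies n·(r - P) = 0,
i.e. ax + by + cz = a·x₀ + b·y₀ + c·z₀.
d = 3·7 + 4·(-7) + (-4)·4
  = 21 - 28 - 16
  = -23
Equation: 3x + 4y - 4z = -23

3x + 4y - 4z = -23


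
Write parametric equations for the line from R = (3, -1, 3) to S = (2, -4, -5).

Direction vector d = S - R = (2 - 3, -4 + 1, -5 - 3) = (-1, -3, -8)
Parametric form r = R + t·d:
x = 3 - t, y = -1 - 3t, z = 3 - 8t

x = 3 - t, y = -1 - 3t, z = 3 - 8t


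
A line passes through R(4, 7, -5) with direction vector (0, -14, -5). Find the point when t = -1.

P(t) = R + t·d
  = (4 + 0·(-1), 7 + (-14)·(-1), -5 + (-5)·(-1))
  = (4 + 0, 7 + 14, -5 + 5)
  = (4, 21, 0)

(4, 21, 0)


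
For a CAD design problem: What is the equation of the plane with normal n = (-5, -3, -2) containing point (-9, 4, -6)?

The plane through P with normal n = (a, b, c) satisfies n·(r - P) = 0,
i.e. ax + by + cz = a·x₀ + b·y₀ + c·z₀.
d = (-5)·(-9) + (-3)·4 + (-2)·(-6)
  = 45 - 12 + 12
  = 45
Equation: -5x - 3y - 2z = 45

-5x - 3y - 2z = 45


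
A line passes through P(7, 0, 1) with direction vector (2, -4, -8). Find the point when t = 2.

P(t) = P + t·d
  = (7 + 2·2, 0 + (-4)·2, 1 + (-8)·2)
  = (7 + 4, 0 - 8, 1 - 16)
  = (11, -8, -15)

(11, -8, -15)


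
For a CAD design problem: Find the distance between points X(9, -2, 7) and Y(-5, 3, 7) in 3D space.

d = √[(x₂-x₁)² + (y₂-y₁)² + (z₂-z₁)²]
  = √[(-14)² + 5² + 0²]
  = √[196 + 25 + 0]
  = √221
  ≈ 14.87

14.87


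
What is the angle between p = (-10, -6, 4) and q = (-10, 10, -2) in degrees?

p·q = (-10)·(-10) + (-6)·10 + 4·(-2) = 100 - 60 - 8 = 32
|p| = √((-10)² + (-6)² + 4²) = √152 ≈ 12.33
|q| = √((-10)² + 10² + (-2)²) = √204 ≈ 14.28
cos θ = (p·q)/(|p||q|) = 32/(12.33·14.28) ≈ 0.1817
θ = arccos(0.1817) ≈ 79.53°

79.53°


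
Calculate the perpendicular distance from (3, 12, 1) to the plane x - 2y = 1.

distance = |a·x₀ + b·y₀ + c·z₀ - d| / √(a² + b² + c²)
  = |1·3 + (-2)·12 + 0·1 - 1| / √(1² + (-2)² + 0²)
  = |3 - 24 + 0 - 1| / √(1 + 4 + 0)
  = |-22| / √5
  = 22 / 2.236
  ≈ 9.839

9.839


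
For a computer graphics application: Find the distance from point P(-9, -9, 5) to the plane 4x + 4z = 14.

distance = |a·x₀ + b·y₀ + c·z₀ - d| / √(a² + b² + c²)
  = |4·(-9) + 0·(-9) + 4·5 - 14| / √(4² + 0² + 4²)
  = |-36 + 0 + 20 - 14| / √(16 + 0 + 16)
  = |-30| / √32
  = 30 / 5.657
  ≈ 5.303

5.303


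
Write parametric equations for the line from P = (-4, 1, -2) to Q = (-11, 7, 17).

Direction vector d = Q - P = (-11 + 4, 7 - 1, 17 + 2) = (-7, 6, 19)
Parametric form r = P + t·d:
x = -4 - 7t, y = 1 + 6t, z = -2 + 19t

x = -4 - 7t, y = 1 + 6t, z = -2 + 19t


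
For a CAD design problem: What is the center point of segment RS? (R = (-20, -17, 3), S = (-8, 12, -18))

M = ((x₁+x₂)/2, (y₁+y₂)/2, (z₁+z₂)/2)
  = ((-20 - 8)/2, (-17 + 12)/2, (3 - 18)/2)
  = (-28/2, -5/2, -15/2)
  = (-14, -2.5, -7.5)

(-14, -2.5, -7.5)


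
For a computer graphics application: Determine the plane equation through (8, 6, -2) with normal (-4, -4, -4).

The plane through P with normal n = (a, b, c) satisfies n·(r - P) = 0,
i.e. ax + by + cz = a·x₀ + b·y₀ + c·z₀.
d = (-4)·8 + (-4)·6 + (-4)·(-2)
  = -32 - 24 + 8
  = -48
Equation: -4x - 4y - 4z = -48

-4x - 4y - 4z = -48


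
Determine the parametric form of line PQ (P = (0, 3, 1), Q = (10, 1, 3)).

Direction vector d = Q - P = (10 + 0, 1 - 3, 3 - 1) = (10, -2, 2)
Parametric form r = P + t·d:
x = 0 + 10t, y = 3 - 2t, z = 1 + 2t

x = 0 + 10t, y = 3 - 2t, z = 1 + 2t


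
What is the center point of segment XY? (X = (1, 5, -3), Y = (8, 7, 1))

M = ((x₁+x₂)/2, (y₁+y₂)/2, (z₁+z₂)/2)
  = ((1 + 8)/2, (5 + 7)/2, (-3 + 1)/2)
  = (9/2, 12/2, -2/2)
  = (4.5, 6, -1)

(4.5, 6, -1)


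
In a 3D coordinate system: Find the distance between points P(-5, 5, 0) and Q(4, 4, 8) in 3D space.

d = √[(x₂-x₁)² + (y₂-y₁)² + (z₂-z₁)²]
  = √[9² + (-1)² + 8²]
  = √[81 + 1 + 64]
  = √146
  ≈ 12.08

12.08


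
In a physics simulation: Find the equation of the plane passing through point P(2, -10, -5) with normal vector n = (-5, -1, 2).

The plane through P with normal n = (a, b, c) satisfies n·(r - P) = 0,
i.e. ax + by + cz = a·x₀ + b·y₀ + c·z₀.
d = (-5)·2 + (-1)·(-10) + 2·(-5)
  = -10 + 10 - 10
  = -10
Equation: -5x - y + 2z = -10

-5x - y + 2z = -10


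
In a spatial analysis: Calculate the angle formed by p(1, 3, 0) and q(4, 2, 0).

p·q = 1·4 + 3·2 + 0·0 = 4 + 6 + 0 = 10
|p| = √(1² + 3² + 0²) = √10 ≈ 3.162
|q| = √(4² + 2² + 0²) = √20 ≈ 4.472
cos θ = (p·q)/(|p||q|) = 10/(3.162·4.472) ≈ 0.7071
θ = arccos(0.7071) ≈ 45°

45°


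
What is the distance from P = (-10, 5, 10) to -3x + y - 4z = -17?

distance = |a·x₀ + b·y₀ + c·z₀ - d| / √(a² + b² + c²)
  = |(-3)·(-10) + 1·5 + (-4)·10 - (-17)| / √((-3)² + 1² + (-4)²)
  = |30 + 5 - 40 + 17| / √(9 + 1 + 16)
  = |12| / √26
  = 12 / 5.099
  ≈ 2.353

2.353


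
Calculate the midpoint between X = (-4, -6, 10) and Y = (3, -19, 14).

M = ((x₁+x₂)/2, (y₁+y₂)/2, (z₁+z₂)/2)
  = ((-4 + 3)/2, (-6 - 19)/2, (10 + 14)/2)
  = (-1/2, -25/2, 24/2)
  = (-0.5, -12.5, 12)

(-0.5, -12.5, 12)


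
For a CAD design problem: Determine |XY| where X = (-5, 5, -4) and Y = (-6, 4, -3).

d = √[(x₂-x₁)² + (y₂-y₁)² + (z₂-z₁)²]
  = √[(-1)² + (-1)² + 1²]
  = √[1 + 1 + 1]
  = √3
  ≈ 1.732

1.732


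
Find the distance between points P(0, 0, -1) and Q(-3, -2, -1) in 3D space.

d = √[(x₂-x₁)² + (y₂-y₁)² + (z₂-z₁)²]
  = √[(-3)² + (-2)² + 0²]
  = √[9 + 4 + 0]
  = √13
  ≈ 3.606

3.606


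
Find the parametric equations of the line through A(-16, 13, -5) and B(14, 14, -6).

Direction vector d = B - A = (14 + 16, 14 - 13, -6 + 5) = (30, 1, -1)
Parametric form r = A + t·d:
x = -16 + 30t, y = 13 + t, z = -5 - t

x = -16 + 30t, y = 13 + t, z = -5 - t


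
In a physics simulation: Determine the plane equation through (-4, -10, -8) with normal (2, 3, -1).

The plane through P with normal n = (a, b, c) satisfies n·(r - P) = 0,
i.e. ax + by + cz = a·x₀ + b·y₀ + c·z₀.
d = 2·(-4) + 3·(-10) + (-1)·(-8)
  = -8 - 30 + 8
  = -30
Equation: 2x + 3y - z = -30

2x + 3y - z = -30


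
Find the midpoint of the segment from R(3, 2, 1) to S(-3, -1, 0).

M = ((x₁+x₂)/2, (y₁+y₂)/2, (z₁+z₂)/2)
  = ((3 - 3)/2, (2 - 1)/2, (1 + 0)/2)
  = (0/2, 1/2, 1/2)
  = (0, 0.5, 0.5)

(0, 0.5, 0.5)


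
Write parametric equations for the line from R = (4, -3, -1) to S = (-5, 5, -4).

Direction vector d = S - R = (-5 - 4, 5 + 3, -4 + 1) = (-9, 8, -3)
Parametric form r = R + t·d:
x = 4 - 9t, y = -3 + 8t, z = -1 - 3t

x = 4 - 9t, y = -3 + 8t, z = -1 - 3t


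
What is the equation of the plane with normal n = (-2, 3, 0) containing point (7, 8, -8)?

The plane through P with normal n = (a, b, c) satisfies n·(r - P) = 0,
i.e. ax + by + cz = a·x₀ + b·y₀ + c·z₀.
d = (-2)·7 + 3·8 + 0·(-8)
  = -14 + 24 + 0
  = 10
Equation: -2x + 3y = 10

-2x + 3y = 10


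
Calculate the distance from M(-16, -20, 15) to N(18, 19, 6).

d = √[(x₂-x₁)² + (y₂-y₁)² + (z₂-z₁)²]
  = √[34² + 39² + (-9)²]
  = √[1156 + 1521 + 81]
  = √2758
  ≈ 52.52

52.52


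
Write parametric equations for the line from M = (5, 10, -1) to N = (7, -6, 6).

Direction vector d = N - M = (7 - 5, -6 - 10, 6 + 1) = (2, -16, 7)
Parametric form r = M + t·d:
x = 5 + 2t, y = 10 - 16t, z = -1 + 7t

x = 5 + 2t, y = 10 - 16t, z = -1 + 7t


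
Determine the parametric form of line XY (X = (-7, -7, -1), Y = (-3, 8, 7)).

Direction vector d = Y - X = (-3 + 7, 8 + 7, 7 + 1) = (4, 15, 8)
Parametric form r = X + t·d:
x = -7 + 4t, y = -7 + 15t, z = -1 + 8t

x = -7 + 4t, y = -7 + 15t, z = -1 + 8t


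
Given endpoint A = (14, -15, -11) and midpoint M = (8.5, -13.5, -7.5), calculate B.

B = 2M - A
  = (2·8.5 - 14, 2·(-13.5) - (-15), 2·(-7.5) - (-11))
  = (17 - 14, -27 + 15, -15 + 11)
  = (3, -12, -4)

(3, -12, -4)


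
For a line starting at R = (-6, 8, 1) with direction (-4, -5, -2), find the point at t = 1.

P(t) = R + t·d
  = (-6 + (-4)·1, 8 + (-5)·1, 1 + (-2)·1)
  = (-6 - 4, 8 - 5, 1 - 2)
  = (-10, 3, -1)

(-10, 3, -1)


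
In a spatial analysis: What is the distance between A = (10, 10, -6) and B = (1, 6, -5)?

d = √[(x₂-x₁)² + (y₂-y₁)² + (z₂-z₁)²]
  = √[(-9)² + (-4)² + 1²]
  = √[81 + 16 + 1]
  = √98
  ≈ 9.899

9.899


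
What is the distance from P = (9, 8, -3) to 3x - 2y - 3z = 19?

distance = |a·x₀ + b·y₀ + c·z₀ - d| / √(a² + b² + c²)
  = |3·9 + (-2)·8 + (-3)·(-3) - 19| / √(3² + (-2)² + (-3)²)
  = |27 - 16 + 9 - 19| / √(9 + 4 + 9)
  = |1| / √22
  = 1 / 4.69
  ≈ 0.2132

0.2132


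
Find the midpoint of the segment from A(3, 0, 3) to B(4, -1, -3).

M = ((x₁+x₂)/2, (y₁+y₂)/2, (z₁+z₂)/2)
  = ((3 + 4)/2, (0 - 1)/2, (3 - 3)/2)
  = (7/2, -1/2, 0/2)
  = (3.5, -0.5, 0)

(3.5, -0.5, 0)


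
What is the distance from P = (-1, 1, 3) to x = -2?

distance = |a·x₀ + b·y₀ + c·z₀ - d| / √(a² + b² + c²)
  = |1·(-1) + 0·1 + 0·3 - (-2)| / √(1² + 0² + 0²)
  = |-1 + 0 + 0 + 2| / √(1 + 0 + 0)
  = |1| / √1
  = 1 / 1
  ≈ 1

1


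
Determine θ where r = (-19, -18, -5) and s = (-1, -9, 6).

r·s = (-19)·(-1) + (-18)·(-9) + (-5)·6 = 19 + 162 - 30 = 151
|r| = √((-19)² + (-18)² + (-5)²) = √710 ≈ 26.65
|s| = √((-1)² + (-9)² + 6²) = √118 ≈ 10.86
cos θ = (r·s)/(|r||s|) = 151/(26.65·10.86) ≈ 0.5217
θ = arccos(0.5217) ≈ 58.55°

58.55°


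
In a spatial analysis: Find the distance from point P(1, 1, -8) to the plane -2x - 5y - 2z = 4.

distance = |a·x₀ + b·y₀ + c·z₀ - d| / √(a² + b² + c²)
  = |(-2)·1 + (-5)·1 + (-2)·(-8) - 4| / √((-2)² + (-5)² + (-2)²)
  = |-2 - 5 + 16 - 4| / √(4 + 25 + 4)
  = |5| / √33
  = 5 / 5.745
  ≈ 0.8704

0.8704


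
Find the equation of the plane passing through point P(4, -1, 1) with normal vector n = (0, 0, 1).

The plane through P with normal n = (a, b, c) satisfies n·(r - P) = 0,
i.e. ax + by + cz = a·x₀ + b·y₀ + c·z₀.
d = 0·4 + 0·(-1) + 1·1
  = 0 + 0 + 1
  = 1
Equation: z = 1

z = 1


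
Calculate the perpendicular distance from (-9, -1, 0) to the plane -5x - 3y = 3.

distance = |a·x₀ + b·y₀ + c·z₀ - d| / √(a² + b² + c²)
  = |(-5)·(-9) + (-3)·(-1) + 0·0 - 3| / √((-5)² + (-3)² + 0²)
  = |45 + 3 + 0 - 3| / √(25 + 9 + 0)
  = |45| / √34
  = 45 / 5.831
  ≈ 7.717

7.717


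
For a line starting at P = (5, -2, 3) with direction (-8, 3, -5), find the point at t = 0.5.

P(t) = P + t·d
  = (5 + (-8)·0.5, -2 + 3·0.5, 3 + (-5)·0.5)
  = (5 - 4, -2 + 1.5, 3 - 2.5)
  = (1, -0.5, 0.5)

(1, -0.5, 0.5)


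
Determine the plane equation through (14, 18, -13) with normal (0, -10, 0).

The plane through P with normal n = (a, b, c) satisfies n·(r - P) = 0,
i.e. ax + by + cz = a·x₀ + b·y₀ + c·z₀.
d = 0·14 + (-10)·18 + 0·(-13)
  = 0 - 180 + 0
  = -180
Equation: -10y = -180

-10y = -180


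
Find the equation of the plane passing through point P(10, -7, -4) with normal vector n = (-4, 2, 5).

The plane through P with normal n = (a, b, c) satisfies n·(r - P) = 0,
i.e. ax + by + cz = a·x₀ + b·y₀ + c·z₀.
d = (-4)·10 + 2·(-7) + 5·(-4)
  = -40 - 14 - 20
  = -74
Equation: -4x + 2y + 5z = -74

-4x + 2y + 5z = -74


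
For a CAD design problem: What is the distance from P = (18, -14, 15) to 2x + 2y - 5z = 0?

distance = |a·x₀ + b·y₀ + c·z₀ - d| / √(a² + b² + c²)
  = |2·18 + 2·(-14) + (-5)·15 - 0| / √(2² + 2² + (-5)²)
  = |36 - 28 - 75 + 0| / √(4 + 4 + 25)
  = |-67| / √33
  = 67 / 5.745
  ≈ 11.66

11.66


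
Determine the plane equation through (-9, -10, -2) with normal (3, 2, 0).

The plane through P with normal n = (a, b, c) satisfies n·(r - P) = 0,
i.e. ax + by + cz = a·x₀ + b·y₀ + c·z₀.
d = 3·(-9) + 2·(-10) + 0·(-2)
  = -27 - 20 + 0
  = -47
Equation: 3x + 2y = -47

3x + 2y = -47


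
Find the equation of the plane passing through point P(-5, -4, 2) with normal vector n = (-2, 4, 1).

The plane through P with normal n = (a, b, c) satisfies n·(r - P) = 0,
i.e. ax + by + cz = a·x₀ + b·y₀ + c·z₀.
d = (-2)·(-5) + 4·(-4) + 1·2
  = 10 - 16 + 2
  = -4
Equation: -2x + 4y + z = -4

-2x + 4y + z = -4


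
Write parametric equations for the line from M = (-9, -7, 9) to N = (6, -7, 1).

Direction vector d = N - M = (6 + 9, -7 + 7, 1 - 9) = (15, 0, -8)
Parametric form r = M + t·d:
x = -9 + 15t, y = -7, z = 9 - 8t

x = -9 + 15t, y = -7, z = 9 - 8t


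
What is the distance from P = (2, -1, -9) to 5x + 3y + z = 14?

distance = |a·x₀ + b·y₀ + c·z₀ - d| / √(a² + b² + c²)
  = |5·2 + 3·(-1) + 1·(-9) - 14| / √(5² + 3² + 1²)
  = |10 - 3 - 9 - 14| / √(25 + 9 + 1)
  = |-16| / √35
  = 16 / 5.916
  ≈ 2.704

2.704


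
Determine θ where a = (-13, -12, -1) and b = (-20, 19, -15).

a·b = (-13)·(-20) + (-12)·19 + (-1)·(-15) = 260 - 228 + 15 = 47
|a| = √((-13)² + (-12)² + (-1)²) = √314 ≈ 17.72
|b| = √((-20)² + 19² + (-15)²) = √986 ≈ 31.4
cos θ = (a·b)/(|a||b|) = 47/(17.72·31.4) ≈ 0.08447
θ = arccos(0.08447) ≈ 85.15°

85.15°


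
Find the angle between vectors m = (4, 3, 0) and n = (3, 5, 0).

m·n = 4·3 + 3·5 + 0·0 = 12 + 15 + 0 = 27
|m| = √(4² + 3² + 0²) = √25 ≈ 5
|n| = √(3² + 5² + 0²) = √34 ≈ 5.831
cos θ = (m·n)/(|m||n|) = 27/(5·5.831) ≈ 0.9261
θ = arccos(0.9261) ≈ 22.17°

22.17°


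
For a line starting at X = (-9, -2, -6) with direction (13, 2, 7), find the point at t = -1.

P(t) = X + t·d
  = (-9 + 13·(-1), -2 + 2·(-1), -6 + 7·(-1))
  = (-9 - 13, -2 - 2, -6 - 7)
  = (-22, -4, -13)

(-22, -4, -13)


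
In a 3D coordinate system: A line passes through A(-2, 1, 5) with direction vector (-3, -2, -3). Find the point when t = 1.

P(t) = A + t·d
  = (-2 + (-3)·1, 1 + (-2)·1, 5 + (-3)·1)
  = (-2 - 3, 1 - 2, 5 - 3)
  = (-5, -1, 2)

(-5, -1, 2)


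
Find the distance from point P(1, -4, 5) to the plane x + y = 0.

distance = |a·x₀ + b·y₀ + c·z₀ - d| / √(a² + b² + c²)
  = |1·1 + 1·(-4) + 0·5 - 0| / √(1² + 1² + 0²)
  = |1 - 4 + 0 + 0| / √(1 + 1 + 0)
  = |-3| / √2
  = 3 / 1.414
  ≈ 2.121

2.121


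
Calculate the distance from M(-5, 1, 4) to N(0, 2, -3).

d = √[(x₂-x₁)² + (y₂-y₁)² + (z₂-z₁)²]
  = √[5² + 1² + (-7)²]
  = √[25 + 1 + 49]
  = √75
  ≈ 8.66

8.66


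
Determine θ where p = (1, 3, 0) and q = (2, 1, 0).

p·q = 1·2 + 3·1 + 0·0 = 2 + 3 + 0 = 5
|p| = √(1² + 3² + 0²) = √10 ≈ 3.162
|q| = √(2² + 1² + 0²) = √5 ≈ 2.236
cos θ = (p·q)/(|p||q|) = 5/(3.162·2.236) ≈ 0.7071
θ = arccos(0.7071) ≈ 45°

45°


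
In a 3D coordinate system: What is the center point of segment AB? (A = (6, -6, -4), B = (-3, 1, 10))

M = ((x₁+x₂)/2, (y₁+y₂)/2, (z₁+z₂)/2)
  = ((6 - 3)/2, (-6 + 1)/2, (-4 + 10)/2)
  = (3/2, -5/2, 6/2)
  = (1.5, -2.5, 3)

(1.5, -2.5, 3)


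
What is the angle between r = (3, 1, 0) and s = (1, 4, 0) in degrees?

r·s = 3·1 + 1·4 + 0·0 = 3 + 4 + 0 = 7
|r| = √(3² + 1² + 0²) = √10 ≈ 3.162
|s| = √(1² + 4² + 0²) = √17 ≈ 4.123
cos θ = (r·s)/(|r||s|) = 7/(3.162·4.123) ≈ 0.5369
θ = arccos(0.5369) ≈ 57.53°

57.53°


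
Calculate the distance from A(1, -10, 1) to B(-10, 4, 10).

d = √[(x₂-x₁)² + (y₂-y₁)² + (z₂-z₁)²]
  = √[(-11)² + 14² + 9²]
  = √[121 + 196 + 81]
  = √398
  ≈ 19.95

19.95


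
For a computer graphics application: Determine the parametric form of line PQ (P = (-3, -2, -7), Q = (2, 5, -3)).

Direction vector d = Q - P = (2 + 3, 5 + 2, -3 + 7) = (5, 7, 4)
Parametric form r = P + t·d:
x = -3 + 5t, y = -2 + 7t, z = -7 + 4t

x = -3 + 5t, y = -2 + 7t, z = -7 + 4t


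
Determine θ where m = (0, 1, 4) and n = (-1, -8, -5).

m·n = 0·(-1) + 1·(-8) + 4·(-5) = 0 - 8 - 20 = -28
|m| = √(0² + 1² + 4²) = √17 ≈ 4.123
|n| = √((-1)² + (-8)² + (-5)²) = √90 ≈ 9.487
cos θ = (m·n)/(|m||n|) = -28/(4.123·9.487) ≈ -0.7158
θ = arccos(-0.7158) ≈ 135.7°

135.7°


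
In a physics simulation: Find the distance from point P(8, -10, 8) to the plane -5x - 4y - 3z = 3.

distance = |a·x₀ + b·y₀ + c·z₀ - d| / √(a² + b² + c²)
  = |(-5)·8 + (-4)·(-10) + (-3)·8 - 3| / √((-5)² + (-4)² + (-3)²)
  = |-40 + 40 - 24 - 3| / √(25 + 16 + 9)
  = |-27| / √50
  = 27 / 7.071
  ≈ 3.818

3.818


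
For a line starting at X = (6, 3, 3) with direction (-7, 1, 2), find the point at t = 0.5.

P(t) = X + t·d
  = (6 + (-7)·0.5, 3 + 1·0.5, 3 + 2·0.5)
  = (6 - 3.5, 3 + 0.5, 3 + 1)
  = (2.5, 3.5, 4)

(2.5, 3.5, 4)


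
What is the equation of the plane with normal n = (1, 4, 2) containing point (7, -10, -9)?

The plane through P with normal n = (a, b, c) satisfies n·(r - P) = 0,
i.e. ax + by + cz = a·x₀ + b·y₀ + c·z₀.
d = 1·7 + 4·(-10) + 2·(-9)
  = 7 - 40 - 18
  = -51
Equation: x + 4y + 2z = -51

x + 4y + 2z = -51


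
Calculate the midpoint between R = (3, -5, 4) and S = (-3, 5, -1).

M = ((x₁+x₂)/2, (y₁+y₂)/2, (z₁+z₂)/2)
  = ((3 - 3)/2, (-5 + 5)/2, (4 - 1)/2)
  = (0/2, 0/2, 3/2)
  = (0, 0, 1.5)

(0, 0, 1.5)


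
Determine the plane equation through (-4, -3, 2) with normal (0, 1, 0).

The plane through P with normal n = (a, b, c) satisfies n·(r - P) = 0,
i.e. ax + by + cz = a·x₀ + b·y₀ + c·z₀.
d = 0·(-4) + 1·(-3) + 0·2
  = 0 - 3 + 0
  = -3
Equation: y = -3

y = -3


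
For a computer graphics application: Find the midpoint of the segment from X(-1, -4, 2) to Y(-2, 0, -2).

M = ((x₁+x₂)/2, (y₁+y₂)/2, (z₁+z₂)/2)
  = ((-1 - 2)/2, (-4 + 0)/2, (2 - 2)/2)
  = (-3/2, -4/2, 0/2)
  = (-1.5, -2, 0)

(-1.5, -2, 0)


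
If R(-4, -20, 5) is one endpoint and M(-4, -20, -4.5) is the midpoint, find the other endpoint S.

S = 2M - R
  = (2·(-4) - (-4), 2·(-20) - (-20), 2·(-4.5) - 5)
  = (-8 + 4, -40 + 20, -9 - 5)
  = (-4, -20, -14)

(-4, -20, -14)


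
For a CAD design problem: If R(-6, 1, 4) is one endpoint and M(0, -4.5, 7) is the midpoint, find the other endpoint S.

S = 2M - R
  = (2·0 - (-6), 2·(-4.5) - 1, 2·7 - 4)
  = (0 + 6, -9 - 1, 14 - 4)
  = (6, -10, 10)

(6, -10, 10)


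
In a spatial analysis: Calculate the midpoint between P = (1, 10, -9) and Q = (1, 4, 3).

M = ((x₁+x₂)/2, (y₁+y₂)/2, (z₁+z₂)/2)
  = ((1 + 1)/2, (10 + 4)/2, (-9 + 3)/2)
  = (2/2, 14/2, -6/2)
  = (1, 7, -3)

(1, 7, -3)


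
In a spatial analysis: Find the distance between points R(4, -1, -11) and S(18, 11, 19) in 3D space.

d = √[(x₂-x₁)² + (y₂-y₁)² + (z₂-z₁)²]
  = √[14² + 12² + 30²]
  = √[196 + 144 + 900]
  = √1240
  ≈ 35.21

35.21


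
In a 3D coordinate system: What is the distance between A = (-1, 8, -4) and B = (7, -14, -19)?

d = √[(x₂-x₁)² + (y₂-y₁)² + (z₂-z₁)²]
  = √[8² + (-22)² + (-15)²]
  = √[64 + 484 + 225]
  = √773
  ≈ 27.8

27.8


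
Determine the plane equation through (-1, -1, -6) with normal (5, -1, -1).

The plane through P with normal n = (a, b, c) satisfies n·(r - P) = 0,
i.e. ax + by + cz = a·x₀ + b·y₀ + c·z₀.
d = 5·(-1) + (-1)·(-1) + (-1)·(-6)
  = -5 + 1 + 6
  = 2
Equation: 5x - y - z = 2

5x - y - z = 2


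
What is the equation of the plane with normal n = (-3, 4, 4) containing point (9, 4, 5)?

The plane through P with normal n = (a, b, c) satisfies n·(r - P) = 0,
i.e. ax + by + cz = a·x₀ + b·y₀ + c·z₀.
d = (-3)·9 + 4·4 + 4·5
  = -27 + 16 + 20
  = 9
Equation: -3x + 4y + 4z = 9

-3x + 4y + 4z = 9


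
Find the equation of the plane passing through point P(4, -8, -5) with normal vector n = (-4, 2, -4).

The plane through P with normal n = (a, b, c) satisfies n·(r - P) = 0,
i.e. ax + by + cz = a·x₀ + b·y₀ + c·z₀.
d = (-4)·4 + 2·(-8) + (-4)·(-5)
  = -16 - 16 + 20
  = -12
Equation: -4x + 2y - 4z = -12

-4x + 2y - 4z = -12


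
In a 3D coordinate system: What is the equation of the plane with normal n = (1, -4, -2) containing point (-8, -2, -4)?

The plane through P with normal n = (a, b, c) satisfies n·(r - P) = 0,
i.e. ax + by + cz = a·x₀ + b·y₀ + c·z₀.
d = 1·(-8) + (-4)·(-2) + (-2)·(-4)
  = -8 + 8 + 8
  = 8
Equation: x - 4y - 2z = 8

x - 4y - 2z = 8


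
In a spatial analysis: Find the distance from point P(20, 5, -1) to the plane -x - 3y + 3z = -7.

distance = |a·x₀ + b·y₀ + c·z₀ - d| / √(a² + b² + c²)
  = |(-1)·20 + (-3)·5 + 3·(-1) - (-7)| / √((-1)² + (-3)² + 3²)
  = |-20 - 15 - 3 + 7| / √(1 + 9 + 9)
  = |-31| / √19
  = 31 / 4.359
  ≈ 7.112

7.112


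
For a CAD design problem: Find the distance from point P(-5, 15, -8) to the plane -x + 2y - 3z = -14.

distance = |a·x₀ + b·y₀ + c·z₀ - d| / √(a² + b² + c²)
  = |(-1)·(-5) + 2·15 + (-3)·(-8) - (-14)| / √((-1)² + 2² + (-3)²)
  = |5 + 30 + 24 + 14| / √(1 + 4 + 9)
  = |73| / √14
  = 73 / 3.742
  ≈ 19.51

19.51


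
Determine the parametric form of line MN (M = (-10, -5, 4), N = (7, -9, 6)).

Direction vector d = N - M = (7 + 10, -9 + 5, 6 - 4) = (17, -4, 2)
Parametric form r = M + t·d:
x = -10 + 17t, y = -5 - 4t, z = 4 + 2t

x = -10 + 17t, y = -5 - 4t, z = 4 + 2t


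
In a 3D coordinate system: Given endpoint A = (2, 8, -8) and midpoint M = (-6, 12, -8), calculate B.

B = 2M - A
  = (2·(-6) - 2, 2·12 - 8, 2·(-8) - (-8))
  = (-12 - 2, 24 - 8, -16 + 8)
  = (-14, 16, -8)

(-14, 16, -8)


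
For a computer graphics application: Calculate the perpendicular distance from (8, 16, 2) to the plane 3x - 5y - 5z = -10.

distance = |a·x₀ + b·y₀ + c·z₀ - d| / √(a² + b² + c²)
  = |3·8 + (-5)·16 + (-5)·2 - (-10)| / √(3² + (-5)² + (-5)²)
  = |24 - 80 - 10 + 10| / √(9 + 25 + 25)
  = |-56| / √59
  = 56 / 7.681
  ≈ 7.291

7.291


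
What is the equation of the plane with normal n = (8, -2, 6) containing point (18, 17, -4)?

The plane through P with normal n = (a, b, c) satisfies n·(r - P) = 0,
i.e. ax + by + cz = a·x₀ + b·y₀ + c·z₀.
d = 8·18 + (-2)·17 + 6·(-4)
  = 144 - 34 - 24
  = 86
Equation: 8x - 2y + 6z = 86

8x - 2y + 6z = 86


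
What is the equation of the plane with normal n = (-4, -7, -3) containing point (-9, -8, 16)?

The plane through P with normal n = (a, b, c) satisfies n·(r - P) = 0,
i.e. ax + by + cz = a·x₀ + b·y₀ + c·z₀.
d = (-4)·(-9) + (-7)·(-8) + (-3)·16
  = 36 + 56 - 48
  = 44
Equation: -4x - 7y - 3z = 44

-4x - 7y - 3z = 44


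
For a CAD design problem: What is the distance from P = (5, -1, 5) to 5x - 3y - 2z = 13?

distance = |a·x₀ + b·y₀ + c·z₀ - d| / √(a² + b² + c²)
  = |5·5 + (-3)·(-1) + (-2)·5 - 13| / √(5² + (-3)² + (-2)²)
  = |25 + 3 - 10 - 13| / √(25 + 9 + 4)
  = |5| / √38
  = 5 / 6.164
  ≈ 0.8111

0.8111


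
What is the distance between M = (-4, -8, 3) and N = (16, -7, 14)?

d = √[(x₂-x₁)² + (y₂-y₁)² + (z₂-z₁)²]
  = √[20² + 1² + 11²]
  = √[400 + 1 + 121]
  = √522
  ≈ 22.85

22.85


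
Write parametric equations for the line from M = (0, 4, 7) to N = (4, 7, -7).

Direction vector d = N - M = (4 + 0, 7 - 4, -7 - 7) = (4, 3, -14)
Parametric form r = M + t·d:
x = 0 + 4t, y = 4 + 3t, z = 7 - 14t

x = 0 + 4t, y = 4 + 3t, z = 7 - 14t


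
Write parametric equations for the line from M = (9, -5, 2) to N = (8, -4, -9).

Direction vector d = N - M = (8 - 9, -4 + 5, -9 - 2) = (-1, 1, -11)
Parametric form r = M + t·d:
x = 9 - t, y = -5 + t, z = 2 - 11t

x = 9 - t, y = -5 + t, z = 2 - 11t


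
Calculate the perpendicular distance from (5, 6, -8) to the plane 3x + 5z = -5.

distance = |a·x₀ + b·y₀ + c·z₀ - d| / √(a² + b² + c²)
  = |3·5 + 0·6 + 5·(-8) - (-5)| / √(3² + 0² + 5²)
  = |15 + 0 - 40 + 5| / √(9 + 0 + 25)
  = |-20| / √34
  = 20 / 5.831
  ≈ 3.43

3.43


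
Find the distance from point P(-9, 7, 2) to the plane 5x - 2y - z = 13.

distance = |a·x₀ + b·y₀ + c·z₀ - d| / √(a² + b² + c²)
  = |5·(-9) + (-2)·7 + (-1)·2 - 13| / √(5² + (-2)² + (-1)²)
  = |-45 - 14 - 2 - 13| / √(25 + 4 + 1)
  = |-74| / √30
  = 74 / 5.477
  ≈ 13.51

13.51


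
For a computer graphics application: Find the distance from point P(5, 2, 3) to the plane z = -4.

distance = |a·x₀ + b·y₀ + c·z₀ - d| / √(a² + b² + c²)
  = |0·5 + 0·2 + 1·3 - (-4)| / √(0² + 0² + 1²)
  = |0 + 0 + 3 + 4| / √(0 + 0 + 1)
  = |7| / √1
  = 7 / 1
  ≈ 7

7


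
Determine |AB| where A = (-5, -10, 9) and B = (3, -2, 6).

d = √[(x₂-x₁)² + (y₂-y₁)² + (z₂-z₁)²]
  = √[8² + 8² + (-3)²]
  = √[64 + 64 + 9]
  = √137
  ≈ 11.7

11.7


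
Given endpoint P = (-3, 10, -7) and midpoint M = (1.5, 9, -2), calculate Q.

Q = 2M - P
  = (2·1.5 - (-3), 2·9 - 10, 2·(-2) - (-7))
  = (3 + 3, 18 - 10, -4 + 7)
  = (6, 8, 3)

(6, 8, 3)


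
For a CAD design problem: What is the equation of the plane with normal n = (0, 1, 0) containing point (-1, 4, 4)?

The plane through P with normal n = (a, b, c) satisfies n·(r - P) = 0,
i.e. ax + by + cz = a·x₀ + b·y₀ + c·z₀.
d = 0·(-1) + 1·4 + 0·4
  = 0 + 4 + 0
  = 4
Equation: y = 4

y = 4


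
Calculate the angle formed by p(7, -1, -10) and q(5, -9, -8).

p·q = 7·5 + (-1)·(-9) + (-10)·(-8) = 35 + 9 + 80 = 124
|p| = √(7² + (-1)² + (-10)²) = √150 ≈ 12.25
|q| = √(5² + (-9)² + (-8)²) = √170 ≈ 13.04
cos θ = (p·q)/(|p||q|) = 124/(12.25·13.04) ≈ 0.7765
θ = arccos(0.7765) ≈ 39.06°

39.06°


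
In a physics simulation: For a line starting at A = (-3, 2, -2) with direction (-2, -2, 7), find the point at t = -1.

P(t) = A + t·d
  = (-3 + (-2)·(-1), 2 + (-2)·(-1), -2 + 7·(-1))
  = (-3 + 2, 2 + 2, -2 - 7)
  = (-1, 4, -9)

(-1, 4, -9)


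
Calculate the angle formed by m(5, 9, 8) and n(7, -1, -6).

m·n = 5·7 + 9·(-1) + 8·(-6) = 35 - 9 - 48 = -22
|m| = √(5² + 9² + 8²) = √170 ≈ 13.04
|n| = √(7² + (-1)² + (-6)²) = √86 ≈ 9.274
cos θ = (m·n)/(|m||n|) = -22/(13.04·9.274) ≈ -0.1819
θ = arccos(-0.1819) ≈ 100.5°

100.5°


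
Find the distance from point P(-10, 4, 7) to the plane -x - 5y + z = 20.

distance = |a·x₀ + b·y₀ + c·z₀ - d| / √(a² + b² + c²)
  = |(-1)·(-10) + (-5)·4 + 1·7 - 20| / √((-1)² + (-5)² + 1²)
  = |10 - 20 + 7 - 20| / √(1 + 25 + 1)
  = |-23| / √27
  = 23 / 5.196
  ≈ 4.426

4.426


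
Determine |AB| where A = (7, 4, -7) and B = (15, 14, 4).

d = √[(x₂-x₁)² + (y₂-y₁)² + (z₂-z₁)²]
  = √[8² + 10² + 11²]
  = √[64 + 100 + 121]
  = √285
  ≈ 16.88

16.88


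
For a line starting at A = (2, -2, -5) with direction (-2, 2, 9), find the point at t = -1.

P(t) = A + t·d
  = (2 + (-2)·(-1), -2 + 2·(-1), -5 + 9·(-1))
  = (2 + 2, -2 - 2, -5 - 9)
  = (4, -4, -14)

(4, -4, -14)


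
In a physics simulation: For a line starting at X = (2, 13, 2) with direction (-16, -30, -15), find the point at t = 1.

P(t) = X + t·d
  = (2 + (-16)·1, 13 + (-30)·1, 2 + (-15)·1)
  = (2 - 16, 13 - 30, 2 - 15)
  = (-14, -17, -13)

(-14, -17, -13)


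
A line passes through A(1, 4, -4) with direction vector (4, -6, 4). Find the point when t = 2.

P(t) = A + t·d
  = (1 + 4·2, 4 + (-6)·2, -4 + 4·2)
  = (1 + 8, 4 - 12, -4 + 8)
  = (9, -8, 4)

(9, -8, 4)


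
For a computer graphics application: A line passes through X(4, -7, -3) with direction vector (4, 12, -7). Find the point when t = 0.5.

P(t) = X + t·d
  = (4 + 4·0.5, -7 + 12·0.5, -3 + (-7)·0.5)
  = (4 + 2, -7 + 6, -3 - 3.5)
  = (6, -1, -6.5)

(6, -1, -6.5)


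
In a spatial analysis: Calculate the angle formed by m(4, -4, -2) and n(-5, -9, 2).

m·n = 4·(-5) + (-4)·(-9) + (-2)·2 = -20 + 36 - 4 = 12
|m| = √(4² + (-4)² + (-2)²) = √36 ≈ 6
|n| = √((-5)² + (-9)² + 2²) = √110 ≈ 10.49
cos θ = (m·n)/(|m||n|) = 12/(6·10.49) ≈ 0.1907
θ = arccos(0.1907) ≈ 79.01°

79.01°


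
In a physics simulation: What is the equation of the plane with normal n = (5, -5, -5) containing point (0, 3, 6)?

The plane through P with normal n = (a, b, c) satisfies n·(r - P) = 0,
i.e. ax + by + cz = a·x₀ + b·y₀ + c·z₀.
d = 5·0 + (-5)·3 + (-5)·6
  = 0 - 15 - 30
  = -45
Equation: 5x - 5y - 5z = -45

5x - 5y - 5z = -45


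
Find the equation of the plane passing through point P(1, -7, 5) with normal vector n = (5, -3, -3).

The plane through P with normal n = (a, b, c) satisfies n·(r - P) = 0,
i.e. ax + by + cz = a·x₀ + b·y₀ + c·z₀.
d = 5·1 + (-3)·(-7) + (-3)·5
  = 5 + 21 - 15
  = 11
Equation: 5x - 3y - 3z = 11

5x - 3y - 3z = 11


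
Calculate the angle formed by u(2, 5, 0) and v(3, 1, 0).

u·v = 2·3 + 5·1 + 0·0 = 6 + 5 + 0 = 11
|u| = √(2² + 5² + 0²) = √29 ≈ 5.385
|v| = √(3² + 1² + 0²) = √10 ≈ 3.162
cos θ = (u·v)/(|u||v|) = 11/(5.385·3.162) ≈ 0.6459
θ = arccos(0.6459) ≈ 49.76°

49.76°


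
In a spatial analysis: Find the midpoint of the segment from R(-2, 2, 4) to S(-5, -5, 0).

M = ((x₁+x₂)/2, (y₁+y₂)/2, (z₁+z₂)/2)
  = ((-2 - 5)/2, (2 - 5)/2, (4 + 0)/2)
  = (-7/2, -3/2, 4/2)
  = (-3.5, -1.5, 2)

(-3.5, -1.5, 2)


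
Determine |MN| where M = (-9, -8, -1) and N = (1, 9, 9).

d = √[(x₂-x₁)² + (y₂-y₁)² + (z₂-z₁)²]
  = √[10² + 17² + 10²]
  = √[100 + 289 + 100]
  = √489
  ≈ 22.11

22.11


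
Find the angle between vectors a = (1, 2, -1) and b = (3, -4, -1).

a·b = 1·3 + 2·(-4) + (-1)·(-1) = 3 - 8 + 1 = -4
|a| = √(1² + 2² + (-1)²) = √6 ≈ 2.449
|b| = √(3² + (-4)² + (-1)²) = √26 ≈ 5.099
cos θ = (a·b)/(|a||b|) = -4/(2.449·5.099) ≈ -0.3203
θ = arccos(-0.3203) ≈ 108.7°

108.7°


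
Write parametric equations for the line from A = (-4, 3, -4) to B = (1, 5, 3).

Direction vector d = B - A = (1 + 4, 5 - 3, 3 + 4) = (5, 2, 7)
Parametric form r = A + t·d:
x = -4 + 5t, y = 3 + 2t, z = -4 + 7t

x = -4 + 5t, y = 3 + 2t, z = -4 + 7t


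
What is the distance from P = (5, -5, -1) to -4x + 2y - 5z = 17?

distance = |a·x₀ + b·y₀ + c·z₀ - d| / √(a² + b² + c²)
  = |(-4)·5 + 2·(-5) + (-5)·(-1) - 17| / √((-4)² + 2² + (-5)²)
  = |-20 - 10 + 5 - 17| / √(16 + 4 + 25)
  = |-42| / √45
  = 42 / 6.708
  ≈ 6.261

6.261
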